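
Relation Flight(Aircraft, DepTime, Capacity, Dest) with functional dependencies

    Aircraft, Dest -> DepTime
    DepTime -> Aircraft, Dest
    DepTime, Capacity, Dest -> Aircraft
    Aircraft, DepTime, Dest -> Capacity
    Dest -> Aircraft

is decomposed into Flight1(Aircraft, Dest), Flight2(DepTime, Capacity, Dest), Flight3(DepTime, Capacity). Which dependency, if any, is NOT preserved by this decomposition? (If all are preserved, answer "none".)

none

Aircraft, Dest → DepTime: restricted closure across fragments reaches DepTime.
DepTime → Aircraft, Dest: restricted closure across fragments reaches Aircraft, Dest.
DepTime, Capacity, Dest → Aircraft: restricted closure across fragments reaches Aircraft.
Aircraft, DepTime, Dest → Capacity: restricted closure across fragments reaches Capacity.
Dest → Aircraft lies within Flight1.
Every dependency is enforceable on the fragments, so the decomposition is dependency-preserving.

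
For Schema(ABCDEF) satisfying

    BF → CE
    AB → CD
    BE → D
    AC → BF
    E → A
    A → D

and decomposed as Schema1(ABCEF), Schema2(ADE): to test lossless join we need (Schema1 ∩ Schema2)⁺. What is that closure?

ADE

Schema1 ∩ Schema2 = {AE}.
A → D applies, adding D
Closure: {ADE}.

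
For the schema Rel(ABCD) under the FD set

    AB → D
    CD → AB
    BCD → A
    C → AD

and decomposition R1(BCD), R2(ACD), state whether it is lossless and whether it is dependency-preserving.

Lossless test: (CD)⁺ = {ABCD}, which contains all of one fragment — lossless.
Dependency preservation: the restricted closure of {AB} across the fragments never reaches {D}, so AB → D cannot be enforced without a join — not preserved.

lossless but not dependency-preserving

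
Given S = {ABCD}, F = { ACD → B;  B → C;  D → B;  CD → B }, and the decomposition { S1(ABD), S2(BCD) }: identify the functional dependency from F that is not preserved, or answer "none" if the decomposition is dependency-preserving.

none

ACD → B: restricted closure across fragments reaches B.
B → C lies within S2.
D → B lies within S1.
CD → B lies within S2.
Every dependency is enforceable on the fragments, so the decomposition is dependency-preserving.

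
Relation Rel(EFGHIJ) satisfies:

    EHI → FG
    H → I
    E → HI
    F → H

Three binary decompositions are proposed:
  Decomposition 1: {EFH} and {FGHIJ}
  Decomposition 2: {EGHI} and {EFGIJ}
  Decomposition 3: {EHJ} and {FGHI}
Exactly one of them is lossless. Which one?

Decomposition 2

Decomposition 1: common = {FH}, closure = {FHI} → lossy.
Decomposition 2: common = {EGI}, closure = {EFGHI} → lossless.
Decomposition 3: common = {H}, closure = {HI} → lossy.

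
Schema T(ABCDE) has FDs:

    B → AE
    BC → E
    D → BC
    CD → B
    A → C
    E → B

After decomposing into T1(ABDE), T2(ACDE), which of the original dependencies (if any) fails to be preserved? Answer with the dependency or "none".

none

B → AE lies within T1.
BC → E: restricted closure across fragments reaches E.
D → BC: restricted closure across fragments reaches BC.
CD → B: restricted closure across fragments reaches B.
A → C lies within T2.
E → B lies within T1.
Every dependency is enforceable on the fragments, so the decomposition is dependency-preserving.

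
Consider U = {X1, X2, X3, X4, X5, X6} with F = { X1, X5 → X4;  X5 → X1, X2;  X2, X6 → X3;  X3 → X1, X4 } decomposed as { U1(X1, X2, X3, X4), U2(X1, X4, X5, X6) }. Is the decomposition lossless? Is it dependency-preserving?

lossy and not dependency-preserving

Lossless test: (X1, X4)⁺ = {X1, X4}, which is a superkey of neither fragment — lossy.
Dependency preservation: the restricted closure of {X5} across the fragments never reaches {X1, X2}, so X5 → X1, X2 cannot be enforced without a join — not preserved.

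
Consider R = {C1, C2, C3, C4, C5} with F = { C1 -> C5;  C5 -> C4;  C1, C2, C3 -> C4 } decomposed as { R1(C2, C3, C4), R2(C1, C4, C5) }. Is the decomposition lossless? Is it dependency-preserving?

Lossless test: (C4)⁺ = {C4}, which is a superkey of neither fragment — lossy.
Dependency preservation: C1, C2, C3 → C4 is not contained in any single fragment, but the restricted closure of its left-hand side across the fragments still reaches the right-hand side; the remaining FDs each lie inside some fragment. All dependencies are preserved.

lossy but dependency-preserving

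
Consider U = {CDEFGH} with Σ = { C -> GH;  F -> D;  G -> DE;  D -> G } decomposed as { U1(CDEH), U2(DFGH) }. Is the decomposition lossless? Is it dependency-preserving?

lossy but dependency-preserving

Lossless test: (DH)⁺ = {DEGH}, which is a superkey of neither fragment — lossy.
Dependency preservation: C → GH; G → DE are not contained in any single fragment, but the restricted closure of each left-hand side across the fragments still reaches the right-hand side; the remaining FDs each lie inside some fragment. All dependencies are preserved.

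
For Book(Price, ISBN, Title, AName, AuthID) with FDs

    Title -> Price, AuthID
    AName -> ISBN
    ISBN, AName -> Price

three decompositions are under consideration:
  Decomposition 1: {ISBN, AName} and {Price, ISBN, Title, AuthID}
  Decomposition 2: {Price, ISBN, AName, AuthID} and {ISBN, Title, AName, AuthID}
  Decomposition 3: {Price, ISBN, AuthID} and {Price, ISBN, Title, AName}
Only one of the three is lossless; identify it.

Decomposition 2

Decomposition 1: common = {ISBN}, closure = {ISBN} → lossy.
Decomposition 2: common = {ISBN, AName, AuthID}, closure = {Price, ISBN, AName, AuthID} → lossless.
Decomposition 3: common = {Price, ISBN}, closure = {Price, ISBN} → lossy.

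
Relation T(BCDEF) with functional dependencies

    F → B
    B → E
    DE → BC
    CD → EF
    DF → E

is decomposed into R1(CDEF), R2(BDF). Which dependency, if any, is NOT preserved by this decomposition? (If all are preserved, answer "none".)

Check B → E: no single fragment contains all of {BE}, and the restricted closure of {B} across the fragments never reaches {E}.
F → B is preserved.
DE → BC is preserved.
CD → EF is preserved.
DF → E is preserved.

B → E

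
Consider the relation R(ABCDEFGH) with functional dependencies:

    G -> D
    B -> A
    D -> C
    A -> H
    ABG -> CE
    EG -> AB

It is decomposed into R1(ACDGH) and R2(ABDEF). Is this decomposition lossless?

Common attributes: R1 ∩ R2 = {AD}.
Closure of {AD}: D → C applies, adding C; A → H applies, adding H. So (AD)⁺ = {ACDH}.
The closure contains neither all of R1 = {ACDGH} nor all of R2 = {ABDEF}, so the common attributes are not a superkey of either fragment. The join is lossy.

No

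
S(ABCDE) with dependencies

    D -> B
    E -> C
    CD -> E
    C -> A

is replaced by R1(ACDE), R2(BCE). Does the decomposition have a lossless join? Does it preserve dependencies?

lossy and not dependency-preserving

Lossless test: (CE)⁺ = {ACE}, which is a superkey of neither fragment — lossy.
Dependency preservation: the restricted closure of {D} across the fragments never reaches {B}, so D → B cannot be enforced without a join — not preserved.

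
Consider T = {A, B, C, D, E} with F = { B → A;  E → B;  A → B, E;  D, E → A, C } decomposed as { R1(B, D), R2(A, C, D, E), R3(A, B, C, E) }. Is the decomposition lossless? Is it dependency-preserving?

Lossless test (chase): Rows 1 and 3 agree on B; apply B→A and equate their A entries. Rows 2 and 3 agree on E; apply E→B and equate their B entries. Rows 1 and 2 agree on A; apply A→B, E and equate their B, E entries. Rows 1 and 2 agree on D, E; apply D, E→A, C and equate their A, C entries. Row 1 is now all distinguished symbols — the join is lossless.
Dependency preservation: every FD's attributes lie within a single fragment, so each can be enforced locally — preserved.

lossless and dependency-preserving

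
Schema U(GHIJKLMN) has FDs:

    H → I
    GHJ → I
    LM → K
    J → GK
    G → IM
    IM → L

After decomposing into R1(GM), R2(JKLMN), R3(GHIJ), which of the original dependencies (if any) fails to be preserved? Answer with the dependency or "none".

IM → L

Check IM → L: no single fragment contains all of {ILM}, and the restricted closure of {IM} across the fragments never reaches {L}.
H → I is preserved.
GHJ → I is preserved.
LM → K is preserved.
J → GK is preserved.
G → IM is preserved.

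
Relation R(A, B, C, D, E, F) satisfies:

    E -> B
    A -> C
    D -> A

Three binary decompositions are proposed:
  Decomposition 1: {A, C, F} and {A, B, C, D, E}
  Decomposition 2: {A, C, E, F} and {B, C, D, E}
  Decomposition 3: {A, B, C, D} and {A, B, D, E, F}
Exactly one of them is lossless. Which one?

Decomposition 1: common = {A, C}, closure = {A, C} → lossy.
Decomposition 2: common = {C, E}, closure = {B, C, E} → lossy.
Decomposition 3: common = {A, B, D}, closure = {A, B, C, D} → lossless.

Decomposition 3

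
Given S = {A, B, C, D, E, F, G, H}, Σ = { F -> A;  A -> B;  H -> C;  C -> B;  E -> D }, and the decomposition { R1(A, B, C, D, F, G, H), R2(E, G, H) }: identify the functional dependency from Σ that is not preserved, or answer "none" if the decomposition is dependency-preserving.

E -> D

Check E → D: no single fragment contains all of {D, E}, and the restricted closure of {E} across the fragments never reaches {D}.
F → A is preserved.
A → B is preserved.
H → C is preserved.
C → B is preserved.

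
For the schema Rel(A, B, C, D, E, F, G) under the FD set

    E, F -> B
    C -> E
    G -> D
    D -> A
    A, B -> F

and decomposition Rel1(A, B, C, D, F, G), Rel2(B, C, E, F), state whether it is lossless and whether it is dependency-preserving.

lossless and dependency-preserving

Lossless test: (B, C, F)⁺ = {B, C, E, F}, which contains all of one fragment — lossless.
Dependency preservation: every FD's attributes lie within a single fragment, so each can be enforced locally — preserved.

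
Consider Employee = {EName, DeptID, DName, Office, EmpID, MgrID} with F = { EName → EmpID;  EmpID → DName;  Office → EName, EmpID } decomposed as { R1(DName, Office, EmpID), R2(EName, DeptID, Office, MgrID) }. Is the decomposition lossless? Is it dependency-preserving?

Lossless test: (Office)⁺ = {EName, DName, Office, EmpID}, which contains all of one fragment — lossless.
Dependency preservation: the restricted closure of {EName} across the fragments never reaches {EmpID}, so EName → EmpID cannot be enforced without a join — not preserved.

lossless but not dependency-preserving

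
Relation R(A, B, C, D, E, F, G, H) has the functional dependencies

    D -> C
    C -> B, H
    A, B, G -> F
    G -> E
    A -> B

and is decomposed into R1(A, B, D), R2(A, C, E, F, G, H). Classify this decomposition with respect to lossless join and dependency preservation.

Lossless test: (A)⁺ = {A, B}, which is a superkey of neither fragment — lossy.
Dependency preservation: the restricted closure of {D} across the fragments never reaches {C}, so D → C cannot be enforced without a join — not preserved.

lossy and not dependency-preserving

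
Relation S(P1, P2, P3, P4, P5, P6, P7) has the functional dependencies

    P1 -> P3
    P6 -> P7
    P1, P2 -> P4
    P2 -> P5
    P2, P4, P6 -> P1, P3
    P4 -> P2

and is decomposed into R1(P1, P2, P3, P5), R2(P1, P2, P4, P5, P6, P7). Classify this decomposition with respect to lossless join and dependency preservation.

lossless and dependency-preserving

Lossless test: (P1, P2, P5)⁺ = {P1, P2, P3, P4, P5}, which contains all of one fragment — lossless.
Dependency preservation: P2, P4, P6 → P1, P3 is not contained in any single fragment, but the restricted closure of its left-hand side across the fragments still reaches the right-hand side; the remaining FDs each lie inside some fragment. All dependencies are preserved.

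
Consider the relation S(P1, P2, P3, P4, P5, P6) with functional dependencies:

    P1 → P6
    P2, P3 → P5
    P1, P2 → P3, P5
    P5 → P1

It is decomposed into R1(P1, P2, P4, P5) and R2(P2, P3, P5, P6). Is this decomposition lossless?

Yes

Common attributes: R1 ∩ R2 = {P2, P5}.
Closure of {P2, P5}: P5 → P1 applies, adding P1; P1 → P6 applies, adding P6; P1, P2 → P3, P5 applies, adding P3. So (P2, P5)⁺ = {P1, P2, P3, P5, P6}.
This closure contains every attribute of R2, so R1 ∩ R2 → R2. The join is lossless.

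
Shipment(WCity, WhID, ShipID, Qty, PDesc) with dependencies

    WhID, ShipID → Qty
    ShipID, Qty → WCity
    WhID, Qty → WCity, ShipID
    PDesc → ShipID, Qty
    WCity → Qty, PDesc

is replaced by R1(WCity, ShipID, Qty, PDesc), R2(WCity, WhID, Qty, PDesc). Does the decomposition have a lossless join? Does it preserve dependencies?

Lossless test: (WCity, Qty, PDesc)⁺ = {WCity, ShipID, Qty, PDesc}, which contains all of one fragment — lossless.
Dependency preservation: the restricted closure of {WhID, ShipID} across the fragments never reaches {Qty}, so WhID, ShipID → Qty cannot be enforced without a join — not preserved.

lossless but not dependency-preserving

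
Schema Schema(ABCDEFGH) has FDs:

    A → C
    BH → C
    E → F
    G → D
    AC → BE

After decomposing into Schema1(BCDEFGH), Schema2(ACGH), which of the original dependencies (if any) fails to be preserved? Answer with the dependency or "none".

Check AC → BE: no single fragment contains all of {ABCE}, and the restricted closure of {AC} across the fragments never reaches {BE}.
A → C is preserved.
BH → C is preserved.
E → F is preserved.
G → D is preserved.

AC → BE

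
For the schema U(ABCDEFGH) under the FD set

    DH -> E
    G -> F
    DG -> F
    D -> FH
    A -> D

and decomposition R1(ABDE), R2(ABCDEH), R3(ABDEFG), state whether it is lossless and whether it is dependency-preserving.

lossy but dependency-preserving

Lossless test (chase): Rows 1 and 2 agree on D; apply D→FH and equate their FH entries. Rows 1 and 3 agree on D; apply D→FH and equate their FH entries. No row becomes fully distinguished — the join is lossy.
Dependency preservation: D → FH is not contained in any single fragment, but the restricted closure of its left-hand side across the fragments still reaches the right-hand side; the remaining FDs each lie inside some fragment. All dependencies are preserved.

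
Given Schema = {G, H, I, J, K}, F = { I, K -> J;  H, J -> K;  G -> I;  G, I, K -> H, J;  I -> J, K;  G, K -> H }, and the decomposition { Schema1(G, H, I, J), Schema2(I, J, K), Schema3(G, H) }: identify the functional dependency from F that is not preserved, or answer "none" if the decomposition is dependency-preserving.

H, J -> K

Check H, J → K: no single fragment contains all of {H, J, K}, and the restricted closure of {H, J} across the fragments never reaches {K}.
I, K → J is preserved.
G → I is preserved.
G, I, K → H, J is preserved.
I → J, K is preserved.
G, K → H is preserved.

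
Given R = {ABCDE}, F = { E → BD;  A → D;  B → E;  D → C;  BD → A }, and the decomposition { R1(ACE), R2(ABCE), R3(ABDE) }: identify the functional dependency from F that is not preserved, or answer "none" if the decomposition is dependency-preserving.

Check D → C: no single fragment contains all of {CD}, and the restricted closure of {D} across the fragments never reaches {C}.
E → BD is preserved.
A → D is preserved.
B → E is preserved.
BD → A is preserved.

D → C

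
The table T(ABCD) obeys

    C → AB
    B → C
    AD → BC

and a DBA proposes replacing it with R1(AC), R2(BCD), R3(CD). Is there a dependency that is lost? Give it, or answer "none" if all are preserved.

Check AD → BC: no single fragment contains all of {ABCD}, and the restricted closure of {AD} across the fragments never reaches {BC}.
C → AB is preserved.
B → C is preserved.

AD → BC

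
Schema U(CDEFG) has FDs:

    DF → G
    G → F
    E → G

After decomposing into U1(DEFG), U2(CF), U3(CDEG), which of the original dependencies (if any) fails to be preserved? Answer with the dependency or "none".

DF → G lies within U1.
G → F lies within U1.
E → G lies within U1.
Every dependency is enforceable on the fragments, so the decomposition is dependency-preserving.

none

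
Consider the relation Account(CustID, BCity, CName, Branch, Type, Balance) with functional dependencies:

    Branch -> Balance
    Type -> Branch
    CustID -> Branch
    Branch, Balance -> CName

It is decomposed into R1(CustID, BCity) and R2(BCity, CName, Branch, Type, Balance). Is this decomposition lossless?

No

Common attributes: R1 ∩ R2 = {BCity}.
No dependency enlarges {BCity}, so (BCity)⁺ = {BCity}.
The closure contains neither all of R1 = {CustID, BCity} nor all of R2 = {BCity, CName, Branch, Type, Balance}, so the common attributes are not a superkey of either fragment. The join is lossy.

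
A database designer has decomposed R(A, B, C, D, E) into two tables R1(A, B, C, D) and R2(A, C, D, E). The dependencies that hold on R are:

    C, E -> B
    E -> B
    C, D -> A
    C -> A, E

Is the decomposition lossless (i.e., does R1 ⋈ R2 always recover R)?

Yes

Common attributes: R1 ∩ R2 = {A, C, D}.
Closure of {A, C, D}: C → A, E applies, adding E; C, E → B applies, adding B. So (A, C, D)⁺ = {A, B, C, D, E}.
This closure contains every attribute of R1, so R1 ∩ R2 → R1. The join is lossless.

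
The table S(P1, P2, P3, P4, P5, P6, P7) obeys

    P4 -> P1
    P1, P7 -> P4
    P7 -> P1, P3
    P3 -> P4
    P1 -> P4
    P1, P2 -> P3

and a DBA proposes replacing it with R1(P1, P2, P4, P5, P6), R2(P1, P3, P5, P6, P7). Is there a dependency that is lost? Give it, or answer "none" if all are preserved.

P1, P2 -> P3

Check P1, P2 → P3: no single fragment contains all of {P1, P2, P3}, and the restricted closure of {P1, P2} across the fragments never reaches {P3}.
P4 → P1 is preserved.
P1, P7 → P4 is preserved.
P7 → P1, P3 is preserved.
P3 → P4 is preserved.
P1 → P4 is preserved.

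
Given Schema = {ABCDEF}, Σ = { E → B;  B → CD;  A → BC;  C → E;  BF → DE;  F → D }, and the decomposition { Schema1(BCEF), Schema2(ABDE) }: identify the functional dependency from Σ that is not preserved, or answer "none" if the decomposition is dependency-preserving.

Check F → D: no single fragment contains all of {DF}, and the restricted closure of {F} across the fragments never reaches {D}.
E → B is preserved.
B → CD is preserved.
A → BC is preserved.
C → E is preserved.
BF → DE is preserved.

F → D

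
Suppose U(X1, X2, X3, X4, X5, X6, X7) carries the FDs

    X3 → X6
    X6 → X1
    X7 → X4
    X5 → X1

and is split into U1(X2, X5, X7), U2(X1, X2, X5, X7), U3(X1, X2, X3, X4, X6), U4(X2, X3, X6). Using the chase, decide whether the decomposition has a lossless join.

No

Chase test. Columns are X1, X2, X3, X4, X5, X6, X7; row i has aⱼ where attribute j ∈ Ui, else bᵢⱼ.
Initial tableau (one row per fragment):
  row 1: b11 a2 b13 b14 a5 b16 a7
  row 2: a1 a2 b23 b24 a5 b26 a7
  row 3: a1 a2 a3 a4 b35 a6 b37
  row 4: b41 a2 a3 b44 b45 a6 b47
Rows 3 and 4 agree on X6; apply X6→X1 and equate their X1 entries.
Rows 1 and 2 agree on X7; apply X7→X4 and equate their X4 entries.
Rows 1 and 2 agree on X5; apply X5→X1 and equate their X1 entries.
No row becomes fully distinguished — the join is lossy.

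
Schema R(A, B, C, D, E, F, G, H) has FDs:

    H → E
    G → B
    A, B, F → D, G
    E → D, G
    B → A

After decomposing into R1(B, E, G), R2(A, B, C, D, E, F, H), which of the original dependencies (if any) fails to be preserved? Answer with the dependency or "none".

A, B, F → D, G

Check A, B, F → D, G: no single fragment contains all of {A, B, D, F, G}, and the restricted closure of {A, B, F} across the fragments never reaches {D, G}.
H → E is preserved.
G → B is preserved.
E → D, G is preserved.
B → A is preserved.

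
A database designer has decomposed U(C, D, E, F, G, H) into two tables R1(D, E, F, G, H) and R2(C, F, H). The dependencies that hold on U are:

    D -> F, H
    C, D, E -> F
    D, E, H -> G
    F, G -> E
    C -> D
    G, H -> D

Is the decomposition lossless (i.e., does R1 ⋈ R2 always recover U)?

Common attributes: R1 ∩ R2 = {F, H}.
No dependency enlarges {F, H}, so (F, H)⁺ = {F, H}.
The closure contains neither all of R1 = {D, E, F, G, H} nor all of R2 = {C, F, H}, so the common attributes are not a superkey of either fragment. The join is lossy.

No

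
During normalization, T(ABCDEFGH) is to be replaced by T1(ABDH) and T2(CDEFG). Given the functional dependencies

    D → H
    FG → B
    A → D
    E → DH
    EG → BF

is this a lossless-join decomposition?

No

Common attributes: T1 ∩ T2 = {D}.
Closure of {D}: D → H applies, adding H. So (D)⁺ = {DH}.
The closure contains neither all of T1 = {ABDH} nor all of T2 = {CDEFG}, so the common attributes are not a superkey of either fragment. The join is lossy.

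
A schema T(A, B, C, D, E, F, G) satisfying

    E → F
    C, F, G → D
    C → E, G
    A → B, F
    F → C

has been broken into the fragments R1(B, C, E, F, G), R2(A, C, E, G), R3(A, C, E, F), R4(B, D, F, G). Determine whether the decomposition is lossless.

No

Chase test. Columns are A, B, C, D, E, F, G; row i has aⱼ where attribute j ∈ Ri, else bᵢⱼ.
Initial tableau (one row per fragment):
  row 1: b11 a2 a3 b14 a5 a6 a7
  row 2: a1 b22 a3 b24 a5 b26 a7
  row 3: a1 b32 a3 b34 a5 a6 b37
  row 4: b41 a2 b43 a4 b45 a6 a7
Rows 1 and 2 agree on E; apply E→F and equate their F entries.
Rows 1 and 2 agree on C, F, G; apply C, F, G→D and equate their D entries.
Rows 1 and 3 agree on C; apply C→E, G and equate their E, G entries.
Rows 2 and 3 agree on A; apply A→B, F and equate their B, F entries.
Rows 1 and 4 agree on F; apply F→C and equate their C entries.
Rows 1 and 3 agree on C, F, G; apply C, F, G→D and equate their D entries.
Rows 1 and 4 agree on C, F, G; apply C, F, G→D and equate their D entries.
Rows 1 and 4 agree on C; apply C→E, G and equate their E, G entries.
No row becomes fully distinguished — the join is lossy.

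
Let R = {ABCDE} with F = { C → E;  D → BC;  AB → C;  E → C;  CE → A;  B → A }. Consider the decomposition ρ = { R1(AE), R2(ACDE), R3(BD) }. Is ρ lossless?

Chase test. Columns are ABCDE; row i has aⱼ where attribute j ∈ Ri, else bᵢⱼ.
Initial tableau (one row per fragment):
  row 1: a1 b12 b13 b14 a5
  row 2: a1 b22 a3 a4 a5
  row 3: b31 a2 b33 a4 b35
Rows 2 and 3 agree on D; apply D→BC and equate their BC entries.
Rows 1 and 2 agree on E; apply E→C and equate their C entries.
Rows 2 and 3 agree on B; apply B→A and equate their A entries.
Rows 1 and 3 agree on C; apply C→E and equate their E entries.
Row 2 is now all distinguished symbols — the join is lossless.

Yes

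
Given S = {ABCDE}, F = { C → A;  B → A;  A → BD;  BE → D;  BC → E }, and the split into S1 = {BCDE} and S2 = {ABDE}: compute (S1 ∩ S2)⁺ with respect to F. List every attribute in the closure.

ABDE

S1 ∩ S2 = {BDE}.
B → A applies, adding A
Closure: {ABDE}.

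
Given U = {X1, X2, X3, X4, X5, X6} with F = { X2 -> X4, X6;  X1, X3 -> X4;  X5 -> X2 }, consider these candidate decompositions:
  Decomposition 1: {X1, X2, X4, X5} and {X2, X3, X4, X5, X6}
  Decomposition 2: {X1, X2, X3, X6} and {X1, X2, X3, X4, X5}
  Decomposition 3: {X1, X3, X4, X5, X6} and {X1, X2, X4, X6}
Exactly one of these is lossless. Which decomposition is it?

Decomposition 1: common = {X2, X4, X5}, closure = {X2, X4, X5, X6} → lossy.
Decomposition 2: common = {X1, X2, X3}, closure = {X1, X2, X3, X4, X6} → lossless.
Decomposition 3: common = {X1, X4, X6}, closure = {X1, X4, X6} → lossy.

Decomposition 2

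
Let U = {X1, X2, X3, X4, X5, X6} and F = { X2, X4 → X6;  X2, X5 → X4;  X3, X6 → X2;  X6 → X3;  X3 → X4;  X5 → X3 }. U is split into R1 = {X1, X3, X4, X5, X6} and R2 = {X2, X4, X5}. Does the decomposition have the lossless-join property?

Common attributes: R1 ∩ R2 = {X4, X5}.
Closure of {X4, X5}: X5 → X3 applies, adding X3. So (X4, X5)⁺ = {X3, X4, X5}.
The closure contains neither all of R1 = {X1, X3, X4, X5, X6} nor all of R2 = {X2, X4, X5}, so the common attributes are not a superkey of either fragment. The join is lossy.

No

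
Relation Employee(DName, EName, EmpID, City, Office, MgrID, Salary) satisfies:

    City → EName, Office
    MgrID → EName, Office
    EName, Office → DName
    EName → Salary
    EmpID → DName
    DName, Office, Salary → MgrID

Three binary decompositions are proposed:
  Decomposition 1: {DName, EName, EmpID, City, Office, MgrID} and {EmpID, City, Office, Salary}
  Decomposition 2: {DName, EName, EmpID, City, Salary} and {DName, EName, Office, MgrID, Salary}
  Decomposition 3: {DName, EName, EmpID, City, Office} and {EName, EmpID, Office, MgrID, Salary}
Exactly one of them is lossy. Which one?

Decomposition 2

Decomposition 1: common = {EmpID, City, Office}, closure = {DName, EName, EmpID, City, Office, MgrID, Salary} → lossless.
Decomposition 2: common = {DName, EName, Salary}, closure = {DName, EName, Salary} → lossy.
Decomposition 3: common = {EName, EmpID, Office}, closure = {DName, EName, EmpID, Office, MgrID, Salary} → lossless.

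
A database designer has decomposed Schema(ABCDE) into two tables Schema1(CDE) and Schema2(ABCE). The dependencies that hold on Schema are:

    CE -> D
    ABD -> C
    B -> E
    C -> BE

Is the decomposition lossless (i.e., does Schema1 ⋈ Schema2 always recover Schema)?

Common attributes: Schema1 ∩ Schema2 = {CE}.
Closure of {CE}: CE → D applies, adding D; C → BE applies, adding B. So (CE)⁺ = {BCDE}.
This closure contains every attribute of Schema1, so Schema1 ∩ Schema2 → Schema1. The join is lossless.

Yes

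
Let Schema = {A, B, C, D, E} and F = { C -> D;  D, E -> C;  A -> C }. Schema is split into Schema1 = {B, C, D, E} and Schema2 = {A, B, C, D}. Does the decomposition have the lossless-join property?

No

Common attributes: Schema1 ∩ Schema2 = {B, C, D}.
No dependency enlarges {B, C, D}, so (B, C, D)⁺ = {B, C, D}.
The closure contains neither all of Schema1 = {B, C, D, E} nor all of Schema2 = {A, B, C, D}, so the common attributes are not a superkey of either fragment. The join is lossy.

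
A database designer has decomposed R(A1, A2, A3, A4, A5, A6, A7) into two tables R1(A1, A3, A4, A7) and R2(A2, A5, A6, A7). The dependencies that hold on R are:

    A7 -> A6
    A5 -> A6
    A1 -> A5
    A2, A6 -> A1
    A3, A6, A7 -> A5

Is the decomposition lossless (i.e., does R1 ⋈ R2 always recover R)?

Common attributes: R1 ∩ R2 = {A7}.
Closure of {A7}: A7 → A6 applies, adding A6. So (A7)⁺ = {A6, A7}.
The closure contains neither all of R1 = {A1, A3, A4, A7} nor all of R2 = {A2, A5, A6, A7}, so the common attributes are not a superkey of either fragment. The join is lossy.

No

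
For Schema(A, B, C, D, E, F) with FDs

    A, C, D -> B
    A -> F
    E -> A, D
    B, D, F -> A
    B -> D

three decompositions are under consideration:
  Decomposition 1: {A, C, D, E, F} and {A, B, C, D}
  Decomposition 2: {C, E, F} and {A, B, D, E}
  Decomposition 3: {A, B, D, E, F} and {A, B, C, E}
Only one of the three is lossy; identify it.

Decomposition 1: common = {A, C, D}, closure = {A, B, C, D, F} → lossless.
Decomposition 2: common = {E}, closure = {A, D, E, F} → lossy.
Decomposition 3: common = {A, B, E}, closure = {A, B, D, E, F} → lossless.

Decomposition 2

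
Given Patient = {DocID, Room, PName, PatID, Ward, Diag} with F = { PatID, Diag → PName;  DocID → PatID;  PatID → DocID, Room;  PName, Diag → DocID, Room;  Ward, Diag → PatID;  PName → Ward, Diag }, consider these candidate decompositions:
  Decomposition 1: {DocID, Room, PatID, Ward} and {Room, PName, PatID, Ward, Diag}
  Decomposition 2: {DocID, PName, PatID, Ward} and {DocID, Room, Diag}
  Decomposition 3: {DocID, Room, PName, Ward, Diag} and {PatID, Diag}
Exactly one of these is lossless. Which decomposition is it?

Decomposition 1

Decomposition 1: common = {Room, PatID, Ward}, closure = {DocID, Room, PatID, Ward} → lossless.
Decomposition 2: common = {DocID}, closure = {DocID, Room, PatID} → lossy.
Decomposition 3: common = {Diag}, closure = {Diag} → lossy.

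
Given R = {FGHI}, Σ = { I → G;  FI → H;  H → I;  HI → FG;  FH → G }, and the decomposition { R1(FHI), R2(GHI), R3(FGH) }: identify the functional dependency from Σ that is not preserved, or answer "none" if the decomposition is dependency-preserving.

none

I → G lies within R2.
FI → H lies within R1.
H → I lies within R1.
HI → FG: restricted closure across fragments reaches FG.
FH → G lies within R3.
Every dependency is enforceable on the fragments, so the decomposition is dependency-preserving.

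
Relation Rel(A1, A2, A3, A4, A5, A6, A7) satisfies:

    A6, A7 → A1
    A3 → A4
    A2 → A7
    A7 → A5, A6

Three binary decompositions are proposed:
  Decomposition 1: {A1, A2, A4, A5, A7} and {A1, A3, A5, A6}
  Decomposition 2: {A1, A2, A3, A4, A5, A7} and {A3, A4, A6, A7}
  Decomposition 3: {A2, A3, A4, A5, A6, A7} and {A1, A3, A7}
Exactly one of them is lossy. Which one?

Decomposition 1

Decomposition 1: common = {A1, A5}, closure = {A1, A5} → lossy.
Decomposition 2: common = {A3, A4, A7}, closure = {A1, A3, A4, A5, A6, A7} → lossless.
Decomposition 3: common = {A3, A7}, closure = {A1, A3, A4, A5, A6, A7} → lossless.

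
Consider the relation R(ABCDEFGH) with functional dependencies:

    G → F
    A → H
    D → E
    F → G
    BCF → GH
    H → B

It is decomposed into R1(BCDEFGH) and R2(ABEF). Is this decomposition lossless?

Common attributes: R1 ∩ R2 = {BEF}.
Closure of {BEF}: F → G applies, adding G. So (BEF)⁺ = {BEFG}.
The closure contains neither all of R1 = {BCDEFGH} nor all of R2 = {ABEF}, so the common attributes are not a superkey of either fragment. The join is lossy.

No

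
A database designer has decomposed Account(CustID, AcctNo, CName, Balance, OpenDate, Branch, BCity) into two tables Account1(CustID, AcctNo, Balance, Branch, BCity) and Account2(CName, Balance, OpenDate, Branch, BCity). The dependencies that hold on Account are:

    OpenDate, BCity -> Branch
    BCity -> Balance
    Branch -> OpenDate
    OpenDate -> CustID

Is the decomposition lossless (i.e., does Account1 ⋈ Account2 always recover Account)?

No

Common attributes: Account1 ∩ Account2 = {Balance, Branch, BCity}.
Closure of {Balance, Branch, BCity}: Branch → OpenDate applies, adding OpenDate; OpenDate → CustID applies, adding CustID. So (Balance, Branch, BCity)⁺ = {CustID, Balance, OpenDate, Branch, BCity}.
The closure contains neither all of Account1 = {CustID, AcctNo, Balance, Branch, BCity} nor all of Account2 = {CName, Balance, OpenDate, Branch, BCity}, so the common attributes are not a superkey of either fragment. The join is lossy.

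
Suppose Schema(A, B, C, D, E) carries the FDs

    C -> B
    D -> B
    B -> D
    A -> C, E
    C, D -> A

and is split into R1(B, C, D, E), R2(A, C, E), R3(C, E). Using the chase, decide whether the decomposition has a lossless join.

Chase test. Columns are A, B, C, D, E; row i has aⱼ where attribute j ∈ Ri, else bᵢⱼ.
Initial tableau (one row per fragment):
  row 1: b11 a2 a3 a4 a5
  row 2: a1 b22 a3 b24 a5
  row 3: b31 b32 a3 b34 a5
Rows 1 and 2 agree on C; apply C→B and equate their B entries.
Rows 1 and 3 agree on C; apply C→B and equate their B entries.
Rows 1 and 2 agree on B; apply B→D and equate their D entries.
Rows 1 and 3 agree on B; apply B→D and equate their D entries.
Rows 1 and 2 agree on C, D; apply C, D→A and equate their A entries.
Rows 1 and 3 agree on C, D; apply C, D→A and equate their A entries.
Row 1 is now all distinguished symbols — the join is lossless.

Yes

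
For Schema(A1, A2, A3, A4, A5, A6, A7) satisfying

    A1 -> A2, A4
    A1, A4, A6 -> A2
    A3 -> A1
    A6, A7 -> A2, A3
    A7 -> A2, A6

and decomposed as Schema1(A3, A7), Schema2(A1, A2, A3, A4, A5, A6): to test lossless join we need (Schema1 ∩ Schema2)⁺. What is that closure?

A1, A2, A3, A4

Schema1 ∩ Schema2 = {A3}.
A3 → A1 applies, adding A1
A1 → A2, A4 applies, adding A2, A4
Closure: {A1, A2, A3, A4}.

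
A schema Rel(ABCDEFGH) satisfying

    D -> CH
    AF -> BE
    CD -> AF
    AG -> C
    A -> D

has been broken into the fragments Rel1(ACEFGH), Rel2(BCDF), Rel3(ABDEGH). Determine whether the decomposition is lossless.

Yes

Chase test. Columns are ABCDEFGH; row i has aⱼ where attribute j ∈ Reli, else bᵢⱼ.
Initial tableau (one row per fragment):
  row 1: a1 b12 a3 b14 a5 a6 a7 a8
  row 2: b21 a2 a3 a4 b25 a6 b27 b28
  row 3: a1 a2 b33 a4 a5 b36 a7 a8
Rows 2 and 3 agree on D; apply D→CH and equate their CH entries.
Rows 2 and 3 agree on CD; apply CD→AF and equate their AF entries.
Rows 1 and 2 agree on A; apply A→D and equate their D entries.
Rows 1 and 2 agree on AF; apply AF→BE and equate their BE entries.
Row 1 is now all distinguished symbols — the join is lossless.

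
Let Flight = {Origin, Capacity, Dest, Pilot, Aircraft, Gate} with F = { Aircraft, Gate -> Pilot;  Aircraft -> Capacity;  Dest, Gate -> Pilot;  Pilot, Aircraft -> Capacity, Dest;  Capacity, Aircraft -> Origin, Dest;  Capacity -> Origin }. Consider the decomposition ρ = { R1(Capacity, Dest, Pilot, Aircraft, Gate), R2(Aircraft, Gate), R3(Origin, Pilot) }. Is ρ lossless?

No

Chase test. Columns are Origin, Capacity, Dest, Pilot, Aircraft, Gate; row i has aⱼ where attribute j ∈ Ri, else bᵢⱼ.
Initial tableau (one row per fragment):
  row 1: b11 a2 a3 a4 a5 a6
  row 2: b21 b22 b23 b24 a5 a6
  row 3: a1 b32 b33 a4 b35 b36
Rows 1 and 2 agree on Aircraft, Gate; apply Aircraft, Gate→Pilot and equate their Pilot entries.
Rows 1 and 2 agree on Aircraft; apply Aircraft→Capacity and equate their Capacity entries.
Rows 1 and 2 agree on Pilot, Aircraft; apply Pilot, Aircraft→Capacity, Dest and equate their Capacity, Dest entries.
Rows 1 and 2 agree on Capacity, Aircraft; apply Capacity, Aircraft→Origin, Dest and equate their Origin, Dest entries.
No row becomes fully distinguished — the join is lossy.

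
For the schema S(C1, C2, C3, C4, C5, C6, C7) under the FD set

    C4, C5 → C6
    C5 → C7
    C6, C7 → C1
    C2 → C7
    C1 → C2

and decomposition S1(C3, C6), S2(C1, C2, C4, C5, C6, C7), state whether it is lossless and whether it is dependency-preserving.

Lossless test: (C6)⁺ = {C6}, which is a superkey of neither fragment — lossy.
Dependency preservation: every FD's attributes lie within a single fragment, so each can be enforced locally — preserved.

lossy but dependency-preserving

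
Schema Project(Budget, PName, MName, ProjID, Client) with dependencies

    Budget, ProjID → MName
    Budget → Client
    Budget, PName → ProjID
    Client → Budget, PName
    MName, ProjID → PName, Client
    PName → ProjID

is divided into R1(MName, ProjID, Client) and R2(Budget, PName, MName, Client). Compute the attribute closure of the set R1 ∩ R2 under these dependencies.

Budget, PName, MName, ProjID, Client

R1 ∩ R2 = {MName, Client}.
Client → Budget, PName applies, adding Budget, PName
PName → ProjID applies, adding ProjID
Closure: {Budget, PName, MName, ProjID, Client}.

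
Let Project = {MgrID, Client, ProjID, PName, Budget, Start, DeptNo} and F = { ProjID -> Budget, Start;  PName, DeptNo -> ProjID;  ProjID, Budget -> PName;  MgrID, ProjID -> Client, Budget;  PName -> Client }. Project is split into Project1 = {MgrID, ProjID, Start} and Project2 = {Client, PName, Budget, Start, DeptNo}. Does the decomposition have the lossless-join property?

No

Common attributes: Project1 ∩ Project2 = {Start}.
No dependency enlarges {Start}, so (Start)⁺ = {Start}.
The closure contains neither all of Project1 = {MgrID, ProjID, Start} nor all of Project2 = {Client, PName, Budget, Start, DeptNo}, so the common attributes are not a superkey of either fragment. The join is lossy.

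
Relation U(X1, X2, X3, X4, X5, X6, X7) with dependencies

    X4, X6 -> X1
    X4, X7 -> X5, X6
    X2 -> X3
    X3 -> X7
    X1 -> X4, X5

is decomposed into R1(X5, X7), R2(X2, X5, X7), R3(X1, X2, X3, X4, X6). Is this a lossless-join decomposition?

No

Chase test. Columns are X1, X2, X3, X4, X5, X6, X7; row i has aⱼ where attribute j ∈ Ri, else bᵢⱼ.
Initial tableau (one row per fragment):
  row 1: b11 b12 b13 b14 a5 b16 a7
  row 2: b21 a2 b23 b24 a5 b26 a7
  row 3: a1 a2 a3 a4 b35 a6 b37
Rows 2 and 3 agree on X2; apply X2→X3 and equate their X3 entries.
Rows 2 and 3 agree on X3; apply X3→X7 and equate their X7 entries.
No row becomes fully distinguished — the join is lossy.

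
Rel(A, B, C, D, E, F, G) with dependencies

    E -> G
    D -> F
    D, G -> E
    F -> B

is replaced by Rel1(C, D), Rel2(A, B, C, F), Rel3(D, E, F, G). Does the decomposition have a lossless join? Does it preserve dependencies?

lossy but dependency-preserving

Lossless test (chase): Rows 1 and 3 agree on D; apply D→F and equate their F entries. Rows 1 and 2 agree on F; apply F→B and equate their B entries. Rows 1 and 3 agree on F; apply F→B and equate their B entries. No row becomes fully distinguished — the join is lossy.
Dependency preservation: every FD's attributes lie within a single fragment, so each can be enforced locally — preserved.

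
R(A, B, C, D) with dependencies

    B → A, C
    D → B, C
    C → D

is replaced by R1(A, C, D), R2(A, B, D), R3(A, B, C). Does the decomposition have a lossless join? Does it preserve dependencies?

Lossless test (chase): Rows 2 and 3 agree on B; apply B→A, C and equate their A, C entries. Rows 1 and 2 agree on D; apply D→B, C and equate their B, C entries. Rows 1 and 3 agree on C; apply C→D and equate their D entries. Row 1 is now all distinguished symbols — the join is lossless.
Dependency preservation: D → B, C is not contained in any single fragment, but the restricted closure of its left-hand side across the fragments still reaches the right-hand side; the remaining FDs each lie inside some fragment. All dependencies are preserved.

lossless and dependency-preserving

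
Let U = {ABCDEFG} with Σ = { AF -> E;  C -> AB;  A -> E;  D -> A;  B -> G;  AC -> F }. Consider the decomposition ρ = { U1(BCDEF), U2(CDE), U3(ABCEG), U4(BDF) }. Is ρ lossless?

Chase test. Columns are ABCDEFG; row i has aⱼ where attribute j ∈ Ui, else bᵢⱼ.
Initial tableau (one row per fragment):
  row 1: b11 a2 a3 a4 a5 a6 b17
  row 2: b21 b22 a3 a4 a5 b26 b27
  row 3: a1 a2 a3 b34 a5 b36 a7
  row 4: b41 a2 b43 a4 b45 a6 b47
Rows 1 and 2 agree on C; apply C→AB and equate their AB entries.
Rows 1 and 3 agree on C; apply C→AB and equate their AB entries.
Rows 1 and 4 agree on D; apply D→A and equate their A entries.
Rows 1 and 2 agree on B; apply B→G and equate their G entries.
Rows 1 and 3 agree on B; apply B→G and equate their G entries.
Rows 1 and 4 agree on B; apply B→G and equate their G entries.
Rows 1 and 2 agree on AC; apply AC→F and equate their F entries.
Rows 1 and 3 agree on AC; apply AC→F and equate their F entries.
Rows 1 and 4 agree on AF; apply AF→E and equate their E entries.
Row 1 is now all distinguished symbols — the join is lossless.

Yes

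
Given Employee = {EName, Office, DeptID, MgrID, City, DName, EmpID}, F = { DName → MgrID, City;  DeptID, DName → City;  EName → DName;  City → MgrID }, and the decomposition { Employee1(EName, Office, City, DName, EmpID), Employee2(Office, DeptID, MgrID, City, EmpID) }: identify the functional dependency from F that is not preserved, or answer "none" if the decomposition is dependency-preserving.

none

DName → MgrID, City: restricted closure across fragments reaches MgrID, City.
DeptID, DName → City: restricted closure across fragments reaches City.
EName → DName lies within Employee1.
City → MgrID lies within Employee2.
Every dependency is enforceable on the fragments, so the decomposition is dependency-preserving.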